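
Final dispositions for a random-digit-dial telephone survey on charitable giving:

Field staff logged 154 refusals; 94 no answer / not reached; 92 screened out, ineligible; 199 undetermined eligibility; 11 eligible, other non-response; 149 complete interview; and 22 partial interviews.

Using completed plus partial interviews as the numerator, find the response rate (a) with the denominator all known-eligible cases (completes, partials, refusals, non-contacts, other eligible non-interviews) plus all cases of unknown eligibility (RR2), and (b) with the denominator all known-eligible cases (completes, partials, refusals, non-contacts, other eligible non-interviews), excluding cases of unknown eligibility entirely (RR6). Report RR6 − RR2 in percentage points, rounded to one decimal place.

12.6

Top → 149 + 22 = 171
Base → 149 + 22 + 154 + 94 + 11 + 199 = 629
RR2 = 171 / 629 = 0.2719
Base → 149 + 22 + 154 + 94 + 11 = 430
RR6 = 171 / 430 = 0.3977
Difference = 39.77 − 27.19 = 12.58 percentage points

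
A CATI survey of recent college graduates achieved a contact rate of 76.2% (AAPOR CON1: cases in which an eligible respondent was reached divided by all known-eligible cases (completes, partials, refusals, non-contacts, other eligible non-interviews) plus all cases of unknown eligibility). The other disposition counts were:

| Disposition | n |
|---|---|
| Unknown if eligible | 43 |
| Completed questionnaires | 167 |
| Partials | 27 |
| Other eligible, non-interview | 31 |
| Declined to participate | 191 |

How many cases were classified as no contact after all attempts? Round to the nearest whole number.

87

Numerator = 167 + 27 + 191 + 31 = 416
CON1 = 416 / D = 0.762
D = 416 / 0.762 = 545.9
Remaining denominator categories sum to 459
no contact after all attempts = 545.9 − 459 ≈ 87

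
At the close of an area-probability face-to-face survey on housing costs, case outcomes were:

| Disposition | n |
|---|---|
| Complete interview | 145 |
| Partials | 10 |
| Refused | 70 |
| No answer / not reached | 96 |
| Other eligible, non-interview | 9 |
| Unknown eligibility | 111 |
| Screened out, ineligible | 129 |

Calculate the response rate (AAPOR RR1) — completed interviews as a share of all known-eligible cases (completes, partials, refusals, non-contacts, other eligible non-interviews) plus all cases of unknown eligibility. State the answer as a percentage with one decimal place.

Top → 145
Denominator → 145 + 10 + 70 + 96 + 9 + 111 = 441
RR1 = 145 / 441 = 0.3288

32.9%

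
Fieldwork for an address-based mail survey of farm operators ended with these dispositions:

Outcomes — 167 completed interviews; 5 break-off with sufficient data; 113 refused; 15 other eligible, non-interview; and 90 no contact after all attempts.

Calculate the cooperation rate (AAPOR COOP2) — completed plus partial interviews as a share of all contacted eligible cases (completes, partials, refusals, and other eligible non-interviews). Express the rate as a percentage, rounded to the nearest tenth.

57.3%

Num = 167 + 5 = 172
Base = 167 + 5 + 113 + 15 = 300
COOP2 = 172 / 300 = 0.5733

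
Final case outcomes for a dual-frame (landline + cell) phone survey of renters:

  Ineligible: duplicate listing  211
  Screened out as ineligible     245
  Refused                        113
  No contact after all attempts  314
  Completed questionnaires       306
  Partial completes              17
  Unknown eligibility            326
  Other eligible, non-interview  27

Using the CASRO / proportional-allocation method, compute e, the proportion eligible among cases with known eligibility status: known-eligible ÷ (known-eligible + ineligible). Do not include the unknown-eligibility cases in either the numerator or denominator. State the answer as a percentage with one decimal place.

63.0%

Not eligible = 245 + 211 = 456
Determined eligible: 306 + 17 + 113 + 314 + 27 = 777
e = 777 / (777 + 456) = 777 / 1233 = 0.6302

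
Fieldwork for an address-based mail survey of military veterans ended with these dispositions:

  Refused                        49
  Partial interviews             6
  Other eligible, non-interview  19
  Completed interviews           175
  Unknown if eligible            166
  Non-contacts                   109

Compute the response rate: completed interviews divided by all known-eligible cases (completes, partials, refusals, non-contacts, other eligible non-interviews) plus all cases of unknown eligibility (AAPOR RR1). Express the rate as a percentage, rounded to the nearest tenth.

33.4%

Top → 175
Base → 175 + 6 + 49 + 109 + 19 + 166 = 524
RR1 = 175 / 524 = 0.3340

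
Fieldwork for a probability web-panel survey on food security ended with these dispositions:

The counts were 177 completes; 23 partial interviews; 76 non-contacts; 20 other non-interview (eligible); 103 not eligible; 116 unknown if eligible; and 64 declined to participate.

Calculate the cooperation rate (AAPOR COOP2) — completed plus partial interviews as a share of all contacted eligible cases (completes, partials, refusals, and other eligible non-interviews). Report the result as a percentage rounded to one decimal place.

Numerator → 177 + 23 = 200
Base → 177 + 23 + 64 + 20 = 284
COOP2 = 200 / 284 = 0.7042

70.4%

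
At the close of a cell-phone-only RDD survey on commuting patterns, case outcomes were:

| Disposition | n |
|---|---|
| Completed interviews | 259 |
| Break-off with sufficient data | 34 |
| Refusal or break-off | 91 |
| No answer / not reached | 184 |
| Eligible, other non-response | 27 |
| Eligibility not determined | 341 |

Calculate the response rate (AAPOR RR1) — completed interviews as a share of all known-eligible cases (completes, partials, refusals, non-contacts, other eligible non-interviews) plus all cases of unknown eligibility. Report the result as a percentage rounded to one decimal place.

27.7%

Num → 259
Denom → 259 + 34 + 91 + 184 + 27 + 341 = 936
RR1 = 259 / 936 = 0.2767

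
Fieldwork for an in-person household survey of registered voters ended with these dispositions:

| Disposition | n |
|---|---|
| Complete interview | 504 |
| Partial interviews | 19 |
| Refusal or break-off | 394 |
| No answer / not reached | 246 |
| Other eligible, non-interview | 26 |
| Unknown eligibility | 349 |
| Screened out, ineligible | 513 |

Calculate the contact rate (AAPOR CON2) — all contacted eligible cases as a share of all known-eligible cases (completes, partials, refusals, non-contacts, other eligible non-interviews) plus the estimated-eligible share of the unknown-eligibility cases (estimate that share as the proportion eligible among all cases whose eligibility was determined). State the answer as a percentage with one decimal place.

Num → 504 + 19 + 394 + 26 = 943
Eligible (known) → 504 + 19 + 394 + 246 + 26 = 1189
e = 1189 / (1189 + 513) = 1189 / 1702 = 0.6986
e × U → 0.6986 × 349 = 243.81
Denominator → 1189 + 243.81 = 1432.81
CON2 = 943 / 1432.81 = 0.6581

65.8%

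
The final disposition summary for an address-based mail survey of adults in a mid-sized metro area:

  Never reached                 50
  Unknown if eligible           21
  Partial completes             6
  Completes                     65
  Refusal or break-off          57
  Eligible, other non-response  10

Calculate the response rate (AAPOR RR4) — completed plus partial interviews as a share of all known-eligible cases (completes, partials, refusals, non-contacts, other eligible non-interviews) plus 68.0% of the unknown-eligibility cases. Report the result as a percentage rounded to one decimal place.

35.1%

Numerator → 65 + 6 = 71
Eligible (known) → 65 + 6 + 57 + 50 + 10 = 188
Eligible share of unknowns → 0.6800 × 21 = 14.28
Base → 188 + 14.28 = 202.28
RR4 = 71 / 202.28 = 0.3510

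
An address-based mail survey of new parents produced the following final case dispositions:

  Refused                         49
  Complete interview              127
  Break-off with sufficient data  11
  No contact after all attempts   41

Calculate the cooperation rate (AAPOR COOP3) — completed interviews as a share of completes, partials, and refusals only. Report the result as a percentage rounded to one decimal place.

67.9%

Numerator → 127
Base → 127 + 11 + 49 = 187
COOP3 = 127 / 187 = 0.6791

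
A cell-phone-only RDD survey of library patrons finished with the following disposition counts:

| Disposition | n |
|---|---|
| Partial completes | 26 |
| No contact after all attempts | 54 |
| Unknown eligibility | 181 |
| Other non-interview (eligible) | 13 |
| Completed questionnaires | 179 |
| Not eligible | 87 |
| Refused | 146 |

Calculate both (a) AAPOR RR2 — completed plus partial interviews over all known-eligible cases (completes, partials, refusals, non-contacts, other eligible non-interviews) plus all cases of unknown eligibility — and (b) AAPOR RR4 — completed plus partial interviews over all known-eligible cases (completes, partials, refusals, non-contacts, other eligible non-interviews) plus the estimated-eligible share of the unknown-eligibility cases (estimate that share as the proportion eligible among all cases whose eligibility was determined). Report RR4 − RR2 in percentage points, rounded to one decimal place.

Numerator: 179 + 26 = 205
Base: 179 + 26 + 146 + 54 + 13 + 181 = 599
RR2 = 205 / 599 = 0.3422
Known eligible: 179 + 26 + 146 + 54 + 13 = 418
e = 418 / (418 + 87) = 418 / 505 = 0.8277
Estimated eligible among unknowns: 0.8277 × 181 = 149.81
Base: 418 + 149.81 = 567.81
RR4 = 205 / 567.81 = 0.3610
Difference = 36.10 − 34.22 = 1.88 percentage points

1.9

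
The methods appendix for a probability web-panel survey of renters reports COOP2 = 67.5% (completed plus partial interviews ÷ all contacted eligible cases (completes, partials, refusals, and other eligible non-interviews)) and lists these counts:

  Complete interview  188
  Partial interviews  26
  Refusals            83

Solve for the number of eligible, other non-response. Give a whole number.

20

Top: 188 + 26 = 214
COOP2 = 214 / D = 0.675
D = 214 / 0.675 = 317.0
Rest of base = 297
eligible, other non-response = 317.0 − 297 ≈ 20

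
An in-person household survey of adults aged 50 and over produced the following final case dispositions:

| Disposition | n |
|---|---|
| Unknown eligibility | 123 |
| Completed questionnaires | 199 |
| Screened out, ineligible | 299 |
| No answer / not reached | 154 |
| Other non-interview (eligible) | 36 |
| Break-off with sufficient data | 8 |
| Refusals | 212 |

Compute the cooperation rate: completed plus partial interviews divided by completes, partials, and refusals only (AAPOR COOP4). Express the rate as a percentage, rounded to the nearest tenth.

49.4%

Top → 199 + 8 = 207
Base → 199 + 8 + 212 = 419
COOP4 = 207 / 419 = 0.4940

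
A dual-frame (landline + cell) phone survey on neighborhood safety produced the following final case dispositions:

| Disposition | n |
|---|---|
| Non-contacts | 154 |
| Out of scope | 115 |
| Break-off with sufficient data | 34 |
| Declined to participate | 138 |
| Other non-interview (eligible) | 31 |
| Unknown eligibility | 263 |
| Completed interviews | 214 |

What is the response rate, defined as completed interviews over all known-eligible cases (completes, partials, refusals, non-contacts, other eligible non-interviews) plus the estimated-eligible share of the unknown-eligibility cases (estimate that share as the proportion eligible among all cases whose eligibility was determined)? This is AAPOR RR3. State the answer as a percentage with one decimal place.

27.1%

Num → 214
Known eligible → 214 + 34 + 138 + 154 + 31 = 571
e = 571 / (571 + 115) = 571 / 686 = 0.8324
Eligible share of unknowns → 0.8324 × 263 = 218.92
Base → 571 + 218.92 = 789.92
RR3 = 214 / 789.92 = 0.2709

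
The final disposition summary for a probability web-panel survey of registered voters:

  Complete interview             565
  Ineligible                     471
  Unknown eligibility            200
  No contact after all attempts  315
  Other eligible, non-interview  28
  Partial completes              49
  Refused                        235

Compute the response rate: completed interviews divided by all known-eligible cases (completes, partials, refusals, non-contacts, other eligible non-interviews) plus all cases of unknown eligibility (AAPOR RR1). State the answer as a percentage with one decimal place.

40.6%

Numerator: 565
Denom: 565 + 49 + 235 + 315 + 28 + 200 = 1392
RR1 = 565 / 1392 = 0.4059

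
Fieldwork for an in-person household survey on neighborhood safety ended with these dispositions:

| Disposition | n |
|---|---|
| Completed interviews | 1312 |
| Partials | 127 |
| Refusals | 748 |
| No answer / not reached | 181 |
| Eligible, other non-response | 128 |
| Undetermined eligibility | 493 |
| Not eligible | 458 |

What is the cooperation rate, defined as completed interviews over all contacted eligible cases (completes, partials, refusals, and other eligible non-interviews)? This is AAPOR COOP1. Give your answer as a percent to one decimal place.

Top = 1312
Denominator = 1312 + 127 + 748 + 128 = 2315
COOP1 = 1312 / 2315 = 0.5667

56.7%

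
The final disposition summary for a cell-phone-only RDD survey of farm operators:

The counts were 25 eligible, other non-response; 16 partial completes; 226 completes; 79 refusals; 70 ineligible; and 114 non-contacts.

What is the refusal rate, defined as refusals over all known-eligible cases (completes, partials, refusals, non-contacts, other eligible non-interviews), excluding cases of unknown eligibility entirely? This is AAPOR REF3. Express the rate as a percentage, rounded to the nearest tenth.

Top: 79
Denom: 226 + 16 + 79 + 114 + 25 = 460
REF3 = 79 / 460 = 0.1717

17.2%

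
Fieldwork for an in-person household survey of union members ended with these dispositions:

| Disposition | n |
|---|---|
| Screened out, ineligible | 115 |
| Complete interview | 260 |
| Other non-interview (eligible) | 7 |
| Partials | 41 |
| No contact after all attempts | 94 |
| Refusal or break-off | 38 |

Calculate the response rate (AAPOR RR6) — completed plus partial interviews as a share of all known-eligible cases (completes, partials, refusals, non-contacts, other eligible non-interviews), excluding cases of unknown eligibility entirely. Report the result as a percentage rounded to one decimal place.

68.4%

Top = 260 + 41 = 301
Denominator = 260 + 41 + 38 + 94 + 7 = 440
RR6 = 301 / 440 = 0.6841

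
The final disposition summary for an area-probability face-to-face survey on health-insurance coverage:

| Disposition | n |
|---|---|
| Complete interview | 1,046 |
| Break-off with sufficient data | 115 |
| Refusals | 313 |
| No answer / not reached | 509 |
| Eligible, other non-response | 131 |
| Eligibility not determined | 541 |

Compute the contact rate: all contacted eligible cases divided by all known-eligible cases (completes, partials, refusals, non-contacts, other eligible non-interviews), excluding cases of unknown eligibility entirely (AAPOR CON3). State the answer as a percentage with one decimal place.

75.9%

Top = 1046 + 115 + 313 + 131 = 1605
Denominator = 1046 + 115 + 313 + 509 + 131 = 2114
CON3 = 1605 / 2114 = 0.7592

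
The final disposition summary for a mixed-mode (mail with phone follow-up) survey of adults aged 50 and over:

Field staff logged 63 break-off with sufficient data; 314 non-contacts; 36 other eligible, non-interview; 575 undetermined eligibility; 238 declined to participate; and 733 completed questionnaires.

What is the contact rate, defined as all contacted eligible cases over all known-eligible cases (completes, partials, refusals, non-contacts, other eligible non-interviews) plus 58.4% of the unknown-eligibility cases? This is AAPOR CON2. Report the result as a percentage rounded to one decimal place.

Numerator = 733 + 63 + 238 + 36 = 1070
Determined eligible = 733 + 63 + 238 + 314 + 36 = 1384
Estimated eligible among unknowns = 0.5840 × 575 = 335.80
Denom = 1384 + 335.80 = 1719.80
CON2 = 1070 / 1719.80 = 0.6222

62.2%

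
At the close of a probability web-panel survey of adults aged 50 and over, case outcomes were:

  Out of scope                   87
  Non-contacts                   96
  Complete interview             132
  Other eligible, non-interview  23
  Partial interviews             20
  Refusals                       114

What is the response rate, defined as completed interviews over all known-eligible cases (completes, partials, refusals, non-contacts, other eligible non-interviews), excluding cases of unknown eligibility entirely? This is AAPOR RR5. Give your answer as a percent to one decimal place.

Num: 132
Base: 132 + 20 + 114 + 96 + 23 = 385
RR5 = 132 / 385 = 0.3429

34.3%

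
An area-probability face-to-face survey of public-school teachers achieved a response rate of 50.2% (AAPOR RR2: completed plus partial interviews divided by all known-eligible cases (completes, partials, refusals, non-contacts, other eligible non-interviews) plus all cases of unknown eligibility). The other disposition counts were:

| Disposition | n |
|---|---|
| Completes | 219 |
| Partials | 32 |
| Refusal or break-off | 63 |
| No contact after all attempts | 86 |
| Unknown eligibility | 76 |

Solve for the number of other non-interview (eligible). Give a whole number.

24

Numerator = 219 + 32 = 251
RR2 = 251 / D = 0.502
D = 251 / 0.502 = 500.0
Other denominator terms total 476
other non-interview (eligible) = 500.0 − 476 ≈ 24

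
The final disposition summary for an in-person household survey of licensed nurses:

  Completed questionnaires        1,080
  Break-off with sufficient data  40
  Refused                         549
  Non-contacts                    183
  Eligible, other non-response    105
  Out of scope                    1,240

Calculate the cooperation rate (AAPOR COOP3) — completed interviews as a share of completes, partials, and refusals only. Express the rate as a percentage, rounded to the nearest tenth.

Numerator = 1080
Base = 1080 + 40 + 549 = 1669
COOP3 = 1080 / 1669 = 0.6471

64.7%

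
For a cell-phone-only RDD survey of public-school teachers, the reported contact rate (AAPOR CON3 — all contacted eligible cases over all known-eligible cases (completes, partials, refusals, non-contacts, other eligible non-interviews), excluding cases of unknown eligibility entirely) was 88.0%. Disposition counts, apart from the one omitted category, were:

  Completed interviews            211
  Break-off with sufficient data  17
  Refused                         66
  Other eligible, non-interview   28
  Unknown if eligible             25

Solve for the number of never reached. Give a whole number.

Numerator: 211 + 17 + 66 + 28 = 322
CON3 = 322 / D = 0.880
D = 322 / 0.880 = 365.9
Rest of base = 322
never reached = 365.9 − 322 ≈ 44

44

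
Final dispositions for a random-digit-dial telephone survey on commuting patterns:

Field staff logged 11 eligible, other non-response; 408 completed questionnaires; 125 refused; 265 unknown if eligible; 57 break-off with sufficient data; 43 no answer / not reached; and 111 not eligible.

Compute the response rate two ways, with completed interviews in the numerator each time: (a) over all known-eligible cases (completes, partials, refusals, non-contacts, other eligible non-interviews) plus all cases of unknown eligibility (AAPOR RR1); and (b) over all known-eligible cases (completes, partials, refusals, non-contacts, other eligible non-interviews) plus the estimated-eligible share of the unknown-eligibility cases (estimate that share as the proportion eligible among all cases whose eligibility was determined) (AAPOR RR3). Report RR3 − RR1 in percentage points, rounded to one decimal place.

Num = 408
Base = 408 + 57 + 125 + 43 + 11 + 265 = 909
RR1 = 408 / 909 = 0.4488
Known eligible = 408 + 57 + 125 + 43 + 11 = 644
e = 644 / (644 + 111) = 644 / 755 = 0.8530
Estimated eligible among unknowns = 0.8530 × 265 = 226.04
Base = 644 + 226.04 = 870.04
RR3 = 408 / 870.04 = 0.4689
Difference = 46.89 − 44.88 = 2.01 percentage points

2.0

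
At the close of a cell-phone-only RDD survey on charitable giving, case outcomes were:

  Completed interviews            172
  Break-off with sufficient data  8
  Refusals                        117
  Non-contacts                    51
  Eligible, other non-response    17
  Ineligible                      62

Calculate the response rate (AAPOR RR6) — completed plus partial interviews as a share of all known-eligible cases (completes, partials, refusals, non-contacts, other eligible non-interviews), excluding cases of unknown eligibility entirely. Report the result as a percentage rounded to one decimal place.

49.3%

Num = 172 + 8 = 180
Denom = 172 + 8 + 117 + 51 + 17 = 365
RR6 = 180 / 365 = 0.4932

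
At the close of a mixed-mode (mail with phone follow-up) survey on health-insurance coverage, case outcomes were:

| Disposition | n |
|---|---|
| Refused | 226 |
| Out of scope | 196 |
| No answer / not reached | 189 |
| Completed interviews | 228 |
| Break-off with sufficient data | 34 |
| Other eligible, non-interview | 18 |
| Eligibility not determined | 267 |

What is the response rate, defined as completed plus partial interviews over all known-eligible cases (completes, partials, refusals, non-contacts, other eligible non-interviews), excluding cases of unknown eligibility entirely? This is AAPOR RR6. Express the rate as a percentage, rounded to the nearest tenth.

37.7%

Num → 228 + 34 = 262
Base → 228 + 34 + 226 + 189 + 18 = 695
RR6 = 262 / 695 = 0.3770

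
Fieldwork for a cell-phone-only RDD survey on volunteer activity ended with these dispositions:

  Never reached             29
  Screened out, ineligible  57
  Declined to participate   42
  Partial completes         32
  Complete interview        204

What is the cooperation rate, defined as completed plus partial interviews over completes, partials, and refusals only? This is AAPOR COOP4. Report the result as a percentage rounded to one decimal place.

Numerator = 204 + 32 = 236
Base = 204 + 32 + 42 = 278
COOP4 = 236 / 278 = 0.8489

84.9%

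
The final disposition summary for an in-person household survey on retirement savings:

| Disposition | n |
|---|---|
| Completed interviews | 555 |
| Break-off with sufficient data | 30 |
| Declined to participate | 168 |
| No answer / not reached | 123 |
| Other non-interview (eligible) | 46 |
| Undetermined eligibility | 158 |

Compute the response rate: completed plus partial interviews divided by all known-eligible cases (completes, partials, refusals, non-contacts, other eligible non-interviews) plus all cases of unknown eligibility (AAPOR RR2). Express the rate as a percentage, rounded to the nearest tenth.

54.2%

Numerator → 555 + 30 = 585
Base → 555 + 30 + 168 + 123 + 46 + 158 = 1080
RR2 = 585 / 1080 = 0.5417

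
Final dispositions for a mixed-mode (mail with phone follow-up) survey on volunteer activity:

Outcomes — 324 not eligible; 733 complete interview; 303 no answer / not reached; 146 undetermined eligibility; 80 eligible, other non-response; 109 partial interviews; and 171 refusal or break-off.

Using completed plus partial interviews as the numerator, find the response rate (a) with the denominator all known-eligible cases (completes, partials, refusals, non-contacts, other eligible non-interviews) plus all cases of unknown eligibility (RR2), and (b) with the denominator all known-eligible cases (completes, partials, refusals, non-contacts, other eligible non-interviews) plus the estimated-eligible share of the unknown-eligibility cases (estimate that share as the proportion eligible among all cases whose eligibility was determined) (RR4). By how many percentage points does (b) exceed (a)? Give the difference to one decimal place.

Numerator: 733 + 109 = 842
Denominator: 733 + 109 + 171 + 303 + 80 + 146 = 1542
RR2 = 842 / 1542 = 0.5460
Eligible (known): 733 + 109 + 171 + 303 + 80 = 1396
e = 1396 / (1396 + 324) = 1396 / 1720 = 0.8116
Estimated eligible among unknowns: 0.8116 × 146 = 118.49
Denominator: 1396 + 118.49 = 1514.49
RR4 = 842 / 1514.49 = 0.5560
Difference = 55.60 − 54.60 = 1.00 percentage points

1.0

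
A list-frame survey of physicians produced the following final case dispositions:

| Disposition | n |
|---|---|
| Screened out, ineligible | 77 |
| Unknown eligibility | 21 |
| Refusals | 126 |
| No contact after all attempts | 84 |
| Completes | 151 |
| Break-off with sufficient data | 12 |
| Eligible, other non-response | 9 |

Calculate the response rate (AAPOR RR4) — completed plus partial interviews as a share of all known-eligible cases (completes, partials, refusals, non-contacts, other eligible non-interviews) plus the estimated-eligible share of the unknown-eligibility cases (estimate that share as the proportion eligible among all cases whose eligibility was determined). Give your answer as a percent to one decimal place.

40.8%

Numerator = 151 + 12 = 163
Eligible (known) = 151 + 12 + 126 + 84 + 9 = 382
e = 382 / (382 + 77) = 382 / 459 = 0.8322
Eligible share of unknowns = 0.8322 × 21 = 17.48
Denom = 382 + 17.48 = 399.48
RR4 = 163 / 399.48 = 0.4080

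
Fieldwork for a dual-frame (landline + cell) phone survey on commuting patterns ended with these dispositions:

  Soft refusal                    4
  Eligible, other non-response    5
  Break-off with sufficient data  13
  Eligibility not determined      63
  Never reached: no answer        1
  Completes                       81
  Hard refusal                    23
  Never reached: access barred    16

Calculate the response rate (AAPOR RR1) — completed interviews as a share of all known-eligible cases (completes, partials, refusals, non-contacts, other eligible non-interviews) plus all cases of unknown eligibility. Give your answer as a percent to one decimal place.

Refused = 23 + 4 = 27
Non-contacts = 1 + 16 = 17
Numerator → 81
Denominator → 81 + 13 + 27 + 17 + 5 + 63 = 206
RR1 = 81 / 206 = 0.3932

39.3%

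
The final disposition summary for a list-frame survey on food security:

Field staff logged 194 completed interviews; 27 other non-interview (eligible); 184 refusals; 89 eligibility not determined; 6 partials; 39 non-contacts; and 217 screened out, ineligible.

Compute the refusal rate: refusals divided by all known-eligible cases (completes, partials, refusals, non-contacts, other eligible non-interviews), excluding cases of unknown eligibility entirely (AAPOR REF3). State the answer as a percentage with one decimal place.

Numerator = 184
Denom = 194 + 6 + 184 + 39 + 27 = 450
REF3 = 184 / 450 = 0.4089

40.9%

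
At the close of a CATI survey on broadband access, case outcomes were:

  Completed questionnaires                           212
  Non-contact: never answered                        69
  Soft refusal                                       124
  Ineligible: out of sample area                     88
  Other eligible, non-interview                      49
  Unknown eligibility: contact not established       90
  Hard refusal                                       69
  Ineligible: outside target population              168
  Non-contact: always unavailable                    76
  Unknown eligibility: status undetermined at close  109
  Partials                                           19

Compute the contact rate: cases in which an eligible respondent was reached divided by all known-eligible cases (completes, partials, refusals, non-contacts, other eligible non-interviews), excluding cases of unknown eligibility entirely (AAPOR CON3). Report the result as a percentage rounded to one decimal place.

76.5%

Refusal or break-off = 69 + 124 = 193
Non-contacts = 69 + 76 = 145
Unknown eligibility = 90 + 109 = 199
Screened out, ineligible = 168 + 88 = 256
Top: 212 + 19 + 193 + 49 = 473
Base: 212 + 19 + 193 + 145 + 49 = 618
CON3 = 473 / 618 = 0.7654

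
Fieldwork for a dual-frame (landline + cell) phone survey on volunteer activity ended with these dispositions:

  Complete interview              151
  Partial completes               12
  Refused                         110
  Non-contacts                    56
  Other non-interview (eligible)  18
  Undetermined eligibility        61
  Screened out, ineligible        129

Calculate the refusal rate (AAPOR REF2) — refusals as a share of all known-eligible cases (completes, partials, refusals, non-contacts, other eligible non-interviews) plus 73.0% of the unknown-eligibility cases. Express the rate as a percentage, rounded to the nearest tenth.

28.1%

Top → 110
Determined eligible → 151 + 12 + 110 + 56 + 18 = 347
e × U → 0.7300 × 61 = 44.53
Denominator → 347 + 44.53 = 391.53
REF2 = 110 / 391.53 = 0.2809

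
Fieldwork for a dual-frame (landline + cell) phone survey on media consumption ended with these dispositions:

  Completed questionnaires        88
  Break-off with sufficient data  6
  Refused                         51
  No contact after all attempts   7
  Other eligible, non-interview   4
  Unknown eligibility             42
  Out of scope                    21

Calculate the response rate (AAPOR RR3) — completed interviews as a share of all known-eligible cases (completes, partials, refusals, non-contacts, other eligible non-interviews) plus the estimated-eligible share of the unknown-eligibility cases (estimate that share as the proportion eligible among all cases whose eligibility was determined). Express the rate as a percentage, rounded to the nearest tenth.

Num → 88
Eligible (known) → 88 + 6 + 51 + 7 + 4 = 156
e = 156 / (156 + 21) = 156 / 177 = 0.8814
e × U → 0.8814 × 42 = 37.02
Base → 156 + 37.02 = 193.02
RR3 = 88 / 193.02 = 0.4559

45.6%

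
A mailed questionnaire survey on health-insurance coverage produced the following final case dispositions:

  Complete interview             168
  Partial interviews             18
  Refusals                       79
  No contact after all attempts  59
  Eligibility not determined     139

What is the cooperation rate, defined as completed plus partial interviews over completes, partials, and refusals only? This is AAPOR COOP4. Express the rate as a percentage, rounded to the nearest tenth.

70.2%

Num = 168 + 18 = 186
Denom = 168 + 18 + 79 = 265
COOP4 = 186 / 265 = 0.7019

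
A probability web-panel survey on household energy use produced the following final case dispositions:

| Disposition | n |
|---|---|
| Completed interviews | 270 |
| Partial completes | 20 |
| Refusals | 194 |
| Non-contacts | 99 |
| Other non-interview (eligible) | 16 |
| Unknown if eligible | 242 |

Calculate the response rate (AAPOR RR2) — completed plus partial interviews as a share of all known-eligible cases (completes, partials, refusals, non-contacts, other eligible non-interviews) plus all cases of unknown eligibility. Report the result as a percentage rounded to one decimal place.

34.5%

Numerator → 270 + 20 = 290
Denom → 270 + 20 + 194 + 99 + 16 + 242 = 841
RR2 = 290 / 841 = 0.3448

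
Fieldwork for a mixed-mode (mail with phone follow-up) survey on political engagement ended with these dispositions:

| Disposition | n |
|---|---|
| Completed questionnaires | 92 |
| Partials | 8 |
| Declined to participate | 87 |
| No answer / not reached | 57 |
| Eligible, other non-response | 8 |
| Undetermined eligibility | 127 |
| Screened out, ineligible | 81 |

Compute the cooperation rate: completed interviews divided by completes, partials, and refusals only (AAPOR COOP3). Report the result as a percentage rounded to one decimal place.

49.2%

Numerator = 92
Denominator = 92 + 8 + 87 = 187
COOP3 = 92 / 187 = 0.4920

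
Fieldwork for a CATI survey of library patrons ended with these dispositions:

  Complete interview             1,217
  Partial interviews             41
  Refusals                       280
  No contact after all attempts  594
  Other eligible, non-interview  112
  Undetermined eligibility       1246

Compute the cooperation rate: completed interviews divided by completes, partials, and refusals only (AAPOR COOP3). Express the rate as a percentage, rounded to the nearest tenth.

79.1%

Num = 1217
Denom = 1217 + 41 + 280 = 1538
COOP3 = 1217 / 1538 = 0.7913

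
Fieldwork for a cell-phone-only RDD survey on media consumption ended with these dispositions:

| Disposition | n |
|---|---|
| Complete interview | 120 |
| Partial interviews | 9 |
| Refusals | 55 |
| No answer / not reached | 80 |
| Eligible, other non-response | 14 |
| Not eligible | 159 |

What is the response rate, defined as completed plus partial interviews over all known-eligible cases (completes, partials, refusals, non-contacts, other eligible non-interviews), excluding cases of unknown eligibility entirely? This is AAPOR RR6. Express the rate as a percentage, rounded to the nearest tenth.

Top → 120 + 9 = 129
Denom → 120 + 9 + 55 + 80 + 14 = 278
RR6 = 129 / 278 = 0.4640

46.4%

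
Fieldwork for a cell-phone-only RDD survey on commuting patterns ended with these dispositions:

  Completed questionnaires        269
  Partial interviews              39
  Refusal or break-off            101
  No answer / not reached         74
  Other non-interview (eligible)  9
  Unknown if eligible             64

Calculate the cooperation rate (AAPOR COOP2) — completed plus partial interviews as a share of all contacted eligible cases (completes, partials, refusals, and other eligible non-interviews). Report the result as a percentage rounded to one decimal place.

73.7%

Top: 269 + 39 = 308
Denom: 269 + 39 + 101 + 9 = 418
COOP2 = 308 / 418 = 0.7368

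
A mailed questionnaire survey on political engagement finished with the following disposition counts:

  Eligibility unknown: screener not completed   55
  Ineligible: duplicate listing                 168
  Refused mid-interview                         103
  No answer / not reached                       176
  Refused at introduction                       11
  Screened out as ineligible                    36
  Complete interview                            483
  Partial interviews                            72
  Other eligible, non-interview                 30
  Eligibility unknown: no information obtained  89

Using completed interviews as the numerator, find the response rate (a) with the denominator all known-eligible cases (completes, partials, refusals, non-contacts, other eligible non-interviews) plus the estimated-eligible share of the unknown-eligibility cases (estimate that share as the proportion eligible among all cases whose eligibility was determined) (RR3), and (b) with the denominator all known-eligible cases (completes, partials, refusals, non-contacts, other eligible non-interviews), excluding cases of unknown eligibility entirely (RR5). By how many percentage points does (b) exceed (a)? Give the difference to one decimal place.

Refusals = 11 + 103 = 114
Unknown if eligible = 55 + 89 = 144
Out of scope = 36 + 168 = 204
Num = 483
Eligible (known) = 483 + 72 + 114 + 176 + 30 = 875
e = 875 / (875 + 204) = 875 / 1079 = 0.8109
Eligible share of unknowns = 0.8109 × 144 = 116.77
Denom = 875 + 116.77 = 991.77
RR3 = 483 / 991.77 = 0.4870
Denom = 483 + 72 + 114 + 176 + 30 = 875
RR5 = 483 / 875 = 0.5520
Difference = 55.20 − 48.70 = 6.50 percentage points

6.5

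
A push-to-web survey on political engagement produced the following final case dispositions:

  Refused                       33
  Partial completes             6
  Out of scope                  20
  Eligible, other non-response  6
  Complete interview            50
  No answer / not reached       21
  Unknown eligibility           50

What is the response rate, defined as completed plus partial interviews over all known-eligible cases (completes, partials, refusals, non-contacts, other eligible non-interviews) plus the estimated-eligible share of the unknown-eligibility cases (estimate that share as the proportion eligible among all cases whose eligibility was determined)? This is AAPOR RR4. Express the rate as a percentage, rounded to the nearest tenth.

Numerator = 50 + 6 = 56
Determined eligible = 50 + 6 + 33 + 21 + 6 = 116
e = 116 / (116 + 20) = 116 / 136 = 0.8529
Estimated eligible among unknowns = 0.8529 × 50 = 42.64
Denom = 116 + 42.64 = 158.64
RR4 = 56 / 158.64 = 0.3530

35.3%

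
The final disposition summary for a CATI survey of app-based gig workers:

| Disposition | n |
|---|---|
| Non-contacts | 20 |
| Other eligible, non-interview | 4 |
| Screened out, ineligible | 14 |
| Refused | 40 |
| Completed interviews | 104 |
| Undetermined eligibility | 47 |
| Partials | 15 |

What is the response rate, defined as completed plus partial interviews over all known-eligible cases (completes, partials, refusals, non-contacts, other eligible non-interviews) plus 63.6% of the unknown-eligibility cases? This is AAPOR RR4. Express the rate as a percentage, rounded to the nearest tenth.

55.9%

Top = 104 + 15 = 119
Eligible (known) = 104 + 15 + 40 + 20 + 4 = 183
e × U = 0.6360 × 47 = 29.89
Denominator = 183 + 29.89 = 212.89
RR4 = 119 / 212.89 = 0.5590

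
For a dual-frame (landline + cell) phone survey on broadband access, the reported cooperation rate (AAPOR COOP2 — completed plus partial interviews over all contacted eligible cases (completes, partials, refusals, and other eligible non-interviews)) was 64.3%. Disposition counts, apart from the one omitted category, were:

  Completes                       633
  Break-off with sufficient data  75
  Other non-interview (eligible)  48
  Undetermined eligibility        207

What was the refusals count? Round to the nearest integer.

Numerator = 633 + 75 = 708
COOP2 = 708 / D = 0.643
D = 708 / 0.643 = 1101.1
Rest of base = 756
refusals = 1101.1 − 756 ≈ 345

345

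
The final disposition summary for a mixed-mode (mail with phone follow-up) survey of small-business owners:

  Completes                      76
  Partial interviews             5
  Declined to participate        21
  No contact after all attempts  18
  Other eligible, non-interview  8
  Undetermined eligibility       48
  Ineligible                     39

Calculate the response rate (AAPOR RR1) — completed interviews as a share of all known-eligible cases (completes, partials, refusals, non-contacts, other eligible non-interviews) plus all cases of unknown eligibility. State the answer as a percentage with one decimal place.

Top → 76
Denom → 76 + 5 + 21 + 18 + 8 + 48 = 176
RR1 = 76 / 176 = 0.4318

43.2%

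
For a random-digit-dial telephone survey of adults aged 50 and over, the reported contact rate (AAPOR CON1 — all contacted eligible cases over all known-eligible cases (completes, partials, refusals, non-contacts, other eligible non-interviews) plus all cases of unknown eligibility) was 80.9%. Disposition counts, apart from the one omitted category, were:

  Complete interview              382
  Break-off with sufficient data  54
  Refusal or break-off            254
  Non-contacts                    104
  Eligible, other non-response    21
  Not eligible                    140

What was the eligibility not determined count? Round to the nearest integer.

Numerator: 382 + 54 + 254 + 21 = 711
CON1 = 711 / D = 0.809
D = 711 / 0.809 = 878.9
Other denominator terms total 815
eligibility not determined = 878.9 − 815 ≈ 64

64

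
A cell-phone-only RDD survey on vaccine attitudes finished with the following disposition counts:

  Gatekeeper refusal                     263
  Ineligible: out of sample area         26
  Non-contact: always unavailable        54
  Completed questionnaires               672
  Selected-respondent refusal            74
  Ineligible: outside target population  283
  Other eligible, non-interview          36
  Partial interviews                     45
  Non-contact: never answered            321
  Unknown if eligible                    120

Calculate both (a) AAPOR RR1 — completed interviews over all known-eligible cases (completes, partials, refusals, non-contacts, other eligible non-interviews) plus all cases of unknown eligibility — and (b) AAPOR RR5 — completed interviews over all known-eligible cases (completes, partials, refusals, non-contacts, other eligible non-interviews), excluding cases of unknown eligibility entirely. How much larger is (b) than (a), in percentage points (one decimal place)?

3.5

Refused = 263 + 74 = 337
No contact after all attempts = 321 + 54 = 375
Not eligible = 283 + 26 = 309
Top → 672
Denom → 672 + 45 + 337 + 375 + 36 + 120 = 1585
RR1 = 672 / 1585 = 0.4240
Denom → 672 + 45 + 337 + 375 + 36 = 1465
RR5 = 672 / 1465 = 0.4587
Difference = 45.87 − 42.40 = 3.47 percentage points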